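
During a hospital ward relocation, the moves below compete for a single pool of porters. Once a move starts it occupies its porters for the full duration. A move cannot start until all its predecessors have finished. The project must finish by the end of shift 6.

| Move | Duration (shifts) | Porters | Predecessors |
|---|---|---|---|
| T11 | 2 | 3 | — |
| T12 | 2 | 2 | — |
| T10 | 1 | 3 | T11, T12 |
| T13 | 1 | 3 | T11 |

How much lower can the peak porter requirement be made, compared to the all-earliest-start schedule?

3

Early-start peak: s1:5  s2:5  s3:6  s4:0  s5:0  s6:0 ⇒ 6.
Leveled (T11@1, T12@3, T10@5, T13@6): s1:3  s2:3  s3:2  s4:2  s5:3  s6:3 ⇒ 3.
Reduction 6 − 3 = 3.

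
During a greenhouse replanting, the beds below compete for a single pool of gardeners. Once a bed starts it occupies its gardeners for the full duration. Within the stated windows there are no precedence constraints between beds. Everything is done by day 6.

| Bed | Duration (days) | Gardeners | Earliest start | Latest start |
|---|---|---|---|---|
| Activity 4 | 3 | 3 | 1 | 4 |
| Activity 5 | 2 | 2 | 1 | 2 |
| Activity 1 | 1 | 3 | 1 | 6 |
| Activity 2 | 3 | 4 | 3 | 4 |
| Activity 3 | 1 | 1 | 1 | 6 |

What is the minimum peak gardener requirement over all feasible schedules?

6

Early-start (Activity 4@1, Activity 5@1, Activity 1@1, Activity 2@3, Activity 3@1) gives peak 9: d1:9  d2:5  d3:7  d4:4  d5:4  d6:0.
Shift Activity 1→3, Activity 2→4.
Schedule Activity 4@1, Activity 5@1, Activity 1@3, Activity 2@4, Activity 3@1: d1:6  d2:5  d3:6  d4:4  d5:4  d6:4 — peak 6.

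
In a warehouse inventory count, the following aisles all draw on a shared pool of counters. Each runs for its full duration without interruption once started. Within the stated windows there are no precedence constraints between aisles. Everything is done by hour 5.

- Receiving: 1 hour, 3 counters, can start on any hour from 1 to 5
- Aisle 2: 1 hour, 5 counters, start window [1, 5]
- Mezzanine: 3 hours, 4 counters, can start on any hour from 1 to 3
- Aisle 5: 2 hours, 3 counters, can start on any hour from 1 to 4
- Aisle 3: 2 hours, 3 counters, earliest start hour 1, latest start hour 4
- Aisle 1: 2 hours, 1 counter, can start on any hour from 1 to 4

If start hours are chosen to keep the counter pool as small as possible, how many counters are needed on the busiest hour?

7

Early-start (Receiving@1, Aisle 2@1, Mezzanine@1, Aisle 5@1, Aisle 3@1, Aisle 1@1) gives peak 19: h1:19  h2:11  h3:4  h4:0  h5:0.
Shift Receiving→2, Mezzanine→3, Aisle 5→2, Aisle 3→4.
Schedule Receiving@2, Aisle 2@1, Mezzanine@3, Aisle 5@2, Aisle 3@4, Aisle 1@1: h1:6  h2:7  h3:7  h4:7  h5:7 — peak 7.
Total counter-hours = 34 over 5 hours ⇒ peak ≥ ⌈34/5⌉ = 7, so 7 is optimal.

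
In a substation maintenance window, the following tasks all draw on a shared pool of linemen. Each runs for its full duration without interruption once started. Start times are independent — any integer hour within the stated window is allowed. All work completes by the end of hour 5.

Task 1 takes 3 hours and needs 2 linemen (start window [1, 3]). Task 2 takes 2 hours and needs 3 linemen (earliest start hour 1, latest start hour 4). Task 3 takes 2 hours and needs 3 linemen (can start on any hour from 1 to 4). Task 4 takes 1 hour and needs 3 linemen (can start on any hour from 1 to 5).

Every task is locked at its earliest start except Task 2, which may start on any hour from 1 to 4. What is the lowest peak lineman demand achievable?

Task 2@1: h1:11  h2:8  h3:2  h4:0  h5:0 → peak 11
Task 2@2: h1:8  h2:8  h3:5  h4:0  h5:0 → peak 8
Task 2@3: h1:8  h2:5  h3:5  h4:3  h5:0 → peak 8
Task 2@4: h1:8  h2:5  h3:2  h4:3  h5:3 → peak 8
Best is Task 2@2, peak 8.

8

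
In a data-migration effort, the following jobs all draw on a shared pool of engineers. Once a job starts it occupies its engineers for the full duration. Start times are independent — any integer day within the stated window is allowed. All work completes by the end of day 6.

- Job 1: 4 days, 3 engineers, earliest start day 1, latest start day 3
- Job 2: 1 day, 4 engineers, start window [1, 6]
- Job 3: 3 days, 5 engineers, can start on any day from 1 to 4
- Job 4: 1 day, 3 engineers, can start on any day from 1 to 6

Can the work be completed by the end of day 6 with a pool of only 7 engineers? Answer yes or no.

no

The minimum achievable peak is 8; 7 < 8, so no feasible schedule stays within the cap.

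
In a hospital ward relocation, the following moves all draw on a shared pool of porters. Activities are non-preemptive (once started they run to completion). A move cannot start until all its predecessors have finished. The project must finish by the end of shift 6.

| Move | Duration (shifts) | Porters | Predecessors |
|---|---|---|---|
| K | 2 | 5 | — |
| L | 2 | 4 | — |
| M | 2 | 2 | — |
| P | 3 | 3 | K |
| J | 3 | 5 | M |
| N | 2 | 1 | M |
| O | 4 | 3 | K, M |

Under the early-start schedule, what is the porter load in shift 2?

At early start, shift 2 has: K, L, M.
Demand: 5 + 4 + 2 = 11.

11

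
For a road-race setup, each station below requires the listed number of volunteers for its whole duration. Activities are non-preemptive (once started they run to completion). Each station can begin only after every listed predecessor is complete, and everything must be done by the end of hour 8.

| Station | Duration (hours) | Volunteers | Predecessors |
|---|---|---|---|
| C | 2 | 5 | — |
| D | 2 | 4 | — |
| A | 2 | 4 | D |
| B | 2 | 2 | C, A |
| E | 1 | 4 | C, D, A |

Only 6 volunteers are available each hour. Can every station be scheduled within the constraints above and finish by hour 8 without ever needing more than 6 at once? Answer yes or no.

Schedule C@1, D@3, A@5, B@7, E@7: h1:5  h2:5  h3:4  h4:4  h5:4  h6:4  h7:6  h8:2 — peak 6 ≤ 6.

yes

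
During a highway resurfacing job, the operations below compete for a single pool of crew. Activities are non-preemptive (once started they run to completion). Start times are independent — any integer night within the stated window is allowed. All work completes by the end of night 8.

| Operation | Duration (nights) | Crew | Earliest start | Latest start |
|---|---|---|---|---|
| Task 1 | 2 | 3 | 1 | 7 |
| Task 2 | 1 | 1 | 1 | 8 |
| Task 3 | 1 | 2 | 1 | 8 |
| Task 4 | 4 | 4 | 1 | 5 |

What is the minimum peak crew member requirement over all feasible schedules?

4

Early-start (Task 1@1, Task 2@1, Task 3@1, Task 4@1) gives peak 10: n1:10  n2:7  n3:4  n4:4  n5:0  n6:0  n7:0  n8:0.
Shift Task 3→3, Task 4→4.
Schedule Task 1@1, Task 2@1, Task 3@3, Task 4@4: n1:4  n2:3  n3:2  n4:4  n5:4  n6:4  n7:4  n8:0 — peak 4.
Total crew member-nights = 25 over 8 nights ⇒ peak ≥ ⌈25/8⌉ = 4, so 4 is optimal.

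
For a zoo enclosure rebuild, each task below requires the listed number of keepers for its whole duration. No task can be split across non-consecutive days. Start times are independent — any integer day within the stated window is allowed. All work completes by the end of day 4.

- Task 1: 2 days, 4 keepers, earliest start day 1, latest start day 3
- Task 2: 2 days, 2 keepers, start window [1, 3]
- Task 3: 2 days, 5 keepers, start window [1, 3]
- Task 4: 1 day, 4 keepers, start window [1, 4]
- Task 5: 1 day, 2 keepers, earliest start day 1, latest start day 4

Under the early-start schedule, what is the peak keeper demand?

Early-start schedule: Task 1@1, Task 2@1, Task 3@1, Task 4@1, Task 5@1.
Load per day: day 1: 17, day 2: 11, day 3: 0, day 4: 0.
Peak is 17.

17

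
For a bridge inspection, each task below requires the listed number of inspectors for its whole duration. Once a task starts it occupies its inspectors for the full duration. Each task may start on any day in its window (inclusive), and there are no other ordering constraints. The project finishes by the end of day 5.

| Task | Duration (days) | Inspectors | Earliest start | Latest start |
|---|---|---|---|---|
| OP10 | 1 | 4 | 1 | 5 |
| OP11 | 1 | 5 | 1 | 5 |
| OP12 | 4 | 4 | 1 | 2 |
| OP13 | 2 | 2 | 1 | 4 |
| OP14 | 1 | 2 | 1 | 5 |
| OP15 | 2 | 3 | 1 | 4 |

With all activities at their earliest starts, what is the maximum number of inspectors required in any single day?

Early-start schedule: OP10@1, OP11@1, OP12@1, OP13@1, OP14@1, OP15@1.
Load per day: day 1: 20, day 2: 9, day 3: 4, day 4: 4, day 5: 0.
Peak is 20.

20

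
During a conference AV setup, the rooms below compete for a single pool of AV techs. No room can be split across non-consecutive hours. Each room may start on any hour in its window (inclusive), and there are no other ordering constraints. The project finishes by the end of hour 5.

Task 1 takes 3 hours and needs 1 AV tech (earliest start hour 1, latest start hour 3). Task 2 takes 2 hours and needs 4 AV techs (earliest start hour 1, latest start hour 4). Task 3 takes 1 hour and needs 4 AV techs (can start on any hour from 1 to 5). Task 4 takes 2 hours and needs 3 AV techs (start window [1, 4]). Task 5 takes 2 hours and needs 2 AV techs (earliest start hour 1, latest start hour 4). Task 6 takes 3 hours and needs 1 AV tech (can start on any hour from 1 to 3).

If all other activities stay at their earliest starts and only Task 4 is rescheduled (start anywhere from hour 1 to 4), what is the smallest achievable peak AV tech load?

12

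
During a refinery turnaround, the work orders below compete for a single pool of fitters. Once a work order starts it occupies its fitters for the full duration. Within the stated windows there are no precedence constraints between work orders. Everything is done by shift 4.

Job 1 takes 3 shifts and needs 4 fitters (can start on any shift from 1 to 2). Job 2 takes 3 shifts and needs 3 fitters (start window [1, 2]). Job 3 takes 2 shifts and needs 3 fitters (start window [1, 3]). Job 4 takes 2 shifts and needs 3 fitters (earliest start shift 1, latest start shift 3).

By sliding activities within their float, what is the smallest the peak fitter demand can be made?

10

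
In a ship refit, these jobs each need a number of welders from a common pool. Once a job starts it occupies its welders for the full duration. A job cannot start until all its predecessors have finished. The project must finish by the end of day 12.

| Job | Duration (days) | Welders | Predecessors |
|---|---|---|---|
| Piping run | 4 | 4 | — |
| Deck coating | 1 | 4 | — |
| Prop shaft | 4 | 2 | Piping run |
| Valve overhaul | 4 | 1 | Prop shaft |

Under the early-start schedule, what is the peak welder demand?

Early-start schedule: Piping run@1, Deck coating@1, Prop shaft@5, Valve overhaul@9.
Load per day: day 1: 8, day 2: 4, day 3: 4, day 4: 4, day 5: 2, day 6: 2, day 7: 2, day 8: 2, day 9: 1, day 10: 1, day 11: 1, day 12: 1.
Peak is 8.

8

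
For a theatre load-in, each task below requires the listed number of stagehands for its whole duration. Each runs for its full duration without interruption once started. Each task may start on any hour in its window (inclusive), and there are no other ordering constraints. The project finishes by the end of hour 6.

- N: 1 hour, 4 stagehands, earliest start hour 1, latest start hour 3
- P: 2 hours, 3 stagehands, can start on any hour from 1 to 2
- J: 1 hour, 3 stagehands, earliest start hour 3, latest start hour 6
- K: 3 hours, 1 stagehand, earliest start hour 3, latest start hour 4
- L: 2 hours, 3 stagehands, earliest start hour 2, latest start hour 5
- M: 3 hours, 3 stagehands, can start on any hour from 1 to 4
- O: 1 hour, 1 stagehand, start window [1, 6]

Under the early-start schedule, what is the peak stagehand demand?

11

Early-start schedule: N@1, P@1, J@3, K@3, L@2, M@1, O@1.
Load per hour: hour 1: 11, hour 2: 9, hour 3: 10, hour 4: 1, hour 5: 1, hour 6: 0.
Peak is 11.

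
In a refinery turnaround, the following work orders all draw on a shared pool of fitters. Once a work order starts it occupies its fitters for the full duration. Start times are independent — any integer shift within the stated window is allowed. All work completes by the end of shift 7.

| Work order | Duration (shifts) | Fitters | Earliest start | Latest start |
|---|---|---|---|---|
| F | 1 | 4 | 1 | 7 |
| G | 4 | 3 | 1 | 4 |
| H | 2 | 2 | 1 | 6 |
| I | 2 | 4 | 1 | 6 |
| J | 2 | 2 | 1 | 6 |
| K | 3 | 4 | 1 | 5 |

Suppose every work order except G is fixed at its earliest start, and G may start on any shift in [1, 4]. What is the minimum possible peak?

16

G@1: s1:19  s2:15  s3:7  s4:3  s5:0  s6:0  s7:0 → peak 19
G@2: s1:16  s2:15  s3:7  s4:3  s5:3  s6:0  s7:0 → peak 16
G@3: s1:16  s2:12  s3:7  s4:3  s5:3  s6:3  s7:0 → peak 16
G@4: s1:16  s2:12  s3:4  s4:3  s5:3  s6:3  s7:3 → peak 16
Best is G@2, peak 16.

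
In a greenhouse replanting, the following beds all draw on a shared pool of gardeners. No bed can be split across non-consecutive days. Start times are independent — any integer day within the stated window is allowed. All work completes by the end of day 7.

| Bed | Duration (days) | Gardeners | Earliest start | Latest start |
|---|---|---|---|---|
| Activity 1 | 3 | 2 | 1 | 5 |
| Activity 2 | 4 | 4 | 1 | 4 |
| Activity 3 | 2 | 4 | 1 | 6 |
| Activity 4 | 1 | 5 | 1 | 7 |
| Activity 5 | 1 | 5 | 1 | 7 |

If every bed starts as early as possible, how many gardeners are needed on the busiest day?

20

Early-start schedule: Activity 1@1, Activity 2@1, Activity 3@1, Activity 4@1, Activity 5@1.
Load per day: day 1: 20, day 2: 10, day 3: 6, day 4: 4, day 5: 0, day 6: 0, day 7: 0.
Peak is 20.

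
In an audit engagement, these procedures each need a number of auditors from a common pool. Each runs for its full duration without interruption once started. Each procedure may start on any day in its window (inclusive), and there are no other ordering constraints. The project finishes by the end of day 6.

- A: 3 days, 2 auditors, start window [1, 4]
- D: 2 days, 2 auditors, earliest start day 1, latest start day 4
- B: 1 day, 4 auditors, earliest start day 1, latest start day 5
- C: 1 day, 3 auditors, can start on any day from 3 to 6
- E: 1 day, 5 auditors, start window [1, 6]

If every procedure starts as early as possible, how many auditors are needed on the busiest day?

13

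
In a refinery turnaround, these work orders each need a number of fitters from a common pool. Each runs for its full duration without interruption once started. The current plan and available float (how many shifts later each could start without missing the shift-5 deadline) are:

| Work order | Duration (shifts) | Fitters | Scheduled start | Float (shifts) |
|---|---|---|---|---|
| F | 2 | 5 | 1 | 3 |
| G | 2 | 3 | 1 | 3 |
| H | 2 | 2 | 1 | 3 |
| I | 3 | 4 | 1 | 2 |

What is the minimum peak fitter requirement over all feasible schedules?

7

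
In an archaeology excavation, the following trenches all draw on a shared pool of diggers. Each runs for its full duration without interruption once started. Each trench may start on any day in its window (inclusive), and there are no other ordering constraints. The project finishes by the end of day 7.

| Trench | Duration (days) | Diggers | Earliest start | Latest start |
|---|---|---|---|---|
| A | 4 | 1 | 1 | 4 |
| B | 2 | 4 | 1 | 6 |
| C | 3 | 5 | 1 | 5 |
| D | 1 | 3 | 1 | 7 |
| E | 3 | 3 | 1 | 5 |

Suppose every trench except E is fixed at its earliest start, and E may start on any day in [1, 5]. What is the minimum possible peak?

13

E@1: d1:16  d2:13  d3:9  d4:1  d5:0  d6:0  d7:0 → peak 16
E@2: d1:13  d2:13  d3:9  d4:4  d5:0  d6:0  d7:0 → peak 13
E@3: d1:13  d2:10  d3:9  d4:4  d5:3  d6:0  d7:0 → peak 13
E@4: d1:13  d2:10  d3:6  d4:4  d5:3  d6:3  d7:0 → peak 13
E@5: d1:13  d2:10  d3:6  d4:1  d5:3  d6:3  d7:3 → peak 13
Best is E@2, peak 13.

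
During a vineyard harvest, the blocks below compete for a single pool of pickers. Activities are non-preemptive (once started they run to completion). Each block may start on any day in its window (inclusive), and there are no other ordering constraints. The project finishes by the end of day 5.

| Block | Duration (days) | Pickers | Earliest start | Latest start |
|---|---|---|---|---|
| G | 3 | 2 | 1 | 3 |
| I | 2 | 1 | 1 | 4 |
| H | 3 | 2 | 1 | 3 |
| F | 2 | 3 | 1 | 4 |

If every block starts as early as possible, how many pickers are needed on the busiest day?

Early-start schedule: G@1, I@1, H@1, F@1.
Load per day: day 1: 8, day 2: 8, day 3: 4, day 4: 0, day 5: 0.
Peak is 8.

8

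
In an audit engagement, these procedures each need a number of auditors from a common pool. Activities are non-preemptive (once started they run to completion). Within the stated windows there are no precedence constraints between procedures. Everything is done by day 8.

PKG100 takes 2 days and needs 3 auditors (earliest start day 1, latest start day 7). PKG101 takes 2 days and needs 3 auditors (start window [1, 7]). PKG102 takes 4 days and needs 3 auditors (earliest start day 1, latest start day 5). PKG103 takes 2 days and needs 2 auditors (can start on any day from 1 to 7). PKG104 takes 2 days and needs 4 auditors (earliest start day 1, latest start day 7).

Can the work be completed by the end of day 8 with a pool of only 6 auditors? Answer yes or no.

Schedule PKG100@1, PKG101@1, PKG102@3, PKG103@3, PKG104@7: d1:6  d2:6  d3:5  d4:5  d5:3  d6:3  d7:4  d8:4 — peak 6 ≤ 6.

yes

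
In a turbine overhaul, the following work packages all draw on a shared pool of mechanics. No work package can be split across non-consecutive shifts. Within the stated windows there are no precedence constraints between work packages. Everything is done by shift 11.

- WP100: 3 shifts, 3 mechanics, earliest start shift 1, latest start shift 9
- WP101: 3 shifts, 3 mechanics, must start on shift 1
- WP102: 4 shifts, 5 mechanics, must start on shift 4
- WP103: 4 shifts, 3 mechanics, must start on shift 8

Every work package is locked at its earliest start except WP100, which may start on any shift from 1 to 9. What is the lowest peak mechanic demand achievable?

WP100@1: s1:6  s2:6  s3:6  s4:5  s5:5  s6:5  s7:5  s8:3  s9:3  s10:3  s11:3 → peak 6
WP100@2: s1:3  s2:6  s3:6  s4:8  s5:5  s6:5  s7:5  s8:3  s9:3  s10:3  s11:3 → peak 8
WP100@3: s1:3  s2:3  s3:6  s4:8  s5:8  s6:5  s7:5  s8:3  s9:3  s10:3  s11:3 → peak 8
WP100@4: s1:3  s2:3  s3:3  s4:8  s5:8  s6:8  s7:5  s8:3  s9:3  s10:3  s11:3 → peak 8
WP100@5: s1:3  s2:3  s3:3  s4:5  s5:8  s6:8  s7:8  s8:3  s9:3  s10:3  s11:3 → peak 8
WP100@6: s1:3  s2:3  s3:3  s4:5  s5:5  s6:8  s7:8  s8:6  s9:3  s10:3  s11:3 → peak 8
WP100@7: s1:3  s2:3  s3:3  s4:5  s5:5  s6:5  s7:8  s8:6  s9:6  s10:3  s11:3 → peak 8
WP100@8: s1:3  s2:3  s3:3  s4:5  s5:5  s6:5  s7:5  s8:6  s9:6  s10:6  s11:3 → peak 6
WP100@9: s1:3  s2:3  s3:3  s4:5  s5:5  s6:5  s7:5  s8:3  s9:6  s10:6  s11:6 → peak 6
Best is WP100@1, peak 6.

6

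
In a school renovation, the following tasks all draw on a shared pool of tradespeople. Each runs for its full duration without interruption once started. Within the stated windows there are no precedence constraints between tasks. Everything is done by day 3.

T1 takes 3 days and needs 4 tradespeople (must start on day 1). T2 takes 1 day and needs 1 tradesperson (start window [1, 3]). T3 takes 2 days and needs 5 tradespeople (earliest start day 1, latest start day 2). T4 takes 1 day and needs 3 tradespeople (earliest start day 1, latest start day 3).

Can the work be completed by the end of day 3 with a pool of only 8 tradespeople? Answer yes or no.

no

Total tradesperson-days = 26; over 3 days the average is 26/3 > 8, so some day must exceed 8.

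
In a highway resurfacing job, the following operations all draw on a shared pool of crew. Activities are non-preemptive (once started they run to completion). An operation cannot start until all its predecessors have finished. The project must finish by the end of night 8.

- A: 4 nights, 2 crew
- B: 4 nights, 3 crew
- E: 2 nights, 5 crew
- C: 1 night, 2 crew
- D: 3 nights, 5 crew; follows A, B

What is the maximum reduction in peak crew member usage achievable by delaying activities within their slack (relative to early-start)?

2

Early-start peak: n1:12  n2:10  n3:5  n4:5  n5:5  n6:5  n7:5  n8:0 ⇒ 12.
Leveled (A@1, B@1, E@1, C@3, D@5): n1:10  n2:10  n3:7  n4:5  n5:5  n6:5  n7:5  n8:0 ⇒ 10.
Reduction 12 − 10 = 2.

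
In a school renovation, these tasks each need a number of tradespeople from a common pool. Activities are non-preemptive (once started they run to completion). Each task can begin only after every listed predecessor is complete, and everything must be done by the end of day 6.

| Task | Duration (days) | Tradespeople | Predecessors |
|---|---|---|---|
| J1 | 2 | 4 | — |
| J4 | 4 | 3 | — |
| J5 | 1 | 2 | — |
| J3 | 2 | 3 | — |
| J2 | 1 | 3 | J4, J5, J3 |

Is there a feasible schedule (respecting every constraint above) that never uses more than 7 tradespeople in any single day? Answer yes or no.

yes

Schedule J1@1, J4@1, J5@3, J3@4, J2@6: d1:7  d2:7  d3:5  d4:6  d5:3  d6:3 — peak 7 ≤ 7.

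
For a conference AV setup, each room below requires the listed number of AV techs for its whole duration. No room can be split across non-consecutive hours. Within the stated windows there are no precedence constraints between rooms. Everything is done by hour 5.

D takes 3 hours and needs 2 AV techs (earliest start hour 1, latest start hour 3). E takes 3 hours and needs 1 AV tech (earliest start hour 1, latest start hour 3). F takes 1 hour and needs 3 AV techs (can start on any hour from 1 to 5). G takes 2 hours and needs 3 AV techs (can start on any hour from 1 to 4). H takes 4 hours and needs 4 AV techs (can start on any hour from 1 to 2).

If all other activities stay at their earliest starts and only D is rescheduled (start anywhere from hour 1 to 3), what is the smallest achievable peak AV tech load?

11

D@1: h1:13  h2:10  h3:7  h4:4  h5:0 → peak 13
D@2: h1:11  h2:10  h3:7  h4:6  h5:0 → peak 11
D@3: h1:11  h2:8  h3:7  h4:6  h5:2 → peak 11
Best is D@2, peak 11.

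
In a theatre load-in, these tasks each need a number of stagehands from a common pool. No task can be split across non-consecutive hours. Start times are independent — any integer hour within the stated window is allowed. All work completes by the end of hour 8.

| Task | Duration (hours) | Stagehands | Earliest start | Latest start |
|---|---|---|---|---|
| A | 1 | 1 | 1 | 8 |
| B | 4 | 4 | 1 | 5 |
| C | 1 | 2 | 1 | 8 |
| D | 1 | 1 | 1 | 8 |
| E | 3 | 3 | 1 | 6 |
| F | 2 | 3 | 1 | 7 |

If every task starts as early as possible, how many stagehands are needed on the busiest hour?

Early-start schedule: A@1, B@1, C@1, D@1, E@1, F@1.
Load per hour: hour 1: 14, hour 2: 10, hour 3: 7, hour 4: 4, hour 5: 0, hour 6: 0, hour 7: 0, hour 8: 0.
Peak is 14.

14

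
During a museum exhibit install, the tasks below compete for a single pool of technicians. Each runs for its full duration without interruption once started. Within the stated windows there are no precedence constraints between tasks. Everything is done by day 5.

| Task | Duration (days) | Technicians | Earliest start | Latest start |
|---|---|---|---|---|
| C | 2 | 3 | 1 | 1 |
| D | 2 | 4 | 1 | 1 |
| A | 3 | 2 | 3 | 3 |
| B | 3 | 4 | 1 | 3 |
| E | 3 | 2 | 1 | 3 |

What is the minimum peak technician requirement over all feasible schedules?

8

Early-start (C@1, D@1, A@3, B@1, E@1) gives peak 13: d1:13  d2:13  d3:8  d4:2  d5:2.
Shift B→3, E→3.
Schedule C@1, D@1, A@3, B@3, E@3: d1:7  d2:7  d3:8  d4:8  d5:8 — peak 8.
Total technician-days = 38 over 5 days ⇒ peak ≥ ⌈38/5⌉ = 8, so 8 is optimal.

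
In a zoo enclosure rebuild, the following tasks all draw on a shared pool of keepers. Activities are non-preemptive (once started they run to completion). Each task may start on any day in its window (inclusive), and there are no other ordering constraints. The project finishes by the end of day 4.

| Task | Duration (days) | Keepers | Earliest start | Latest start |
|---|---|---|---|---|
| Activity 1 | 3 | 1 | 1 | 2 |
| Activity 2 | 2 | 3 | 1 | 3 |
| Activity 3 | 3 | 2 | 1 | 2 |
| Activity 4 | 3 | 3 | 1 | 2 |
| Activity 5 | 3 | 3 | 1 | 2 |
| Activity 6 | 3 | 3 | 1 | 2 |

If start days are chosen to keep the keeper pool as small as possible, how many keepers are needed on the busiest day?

15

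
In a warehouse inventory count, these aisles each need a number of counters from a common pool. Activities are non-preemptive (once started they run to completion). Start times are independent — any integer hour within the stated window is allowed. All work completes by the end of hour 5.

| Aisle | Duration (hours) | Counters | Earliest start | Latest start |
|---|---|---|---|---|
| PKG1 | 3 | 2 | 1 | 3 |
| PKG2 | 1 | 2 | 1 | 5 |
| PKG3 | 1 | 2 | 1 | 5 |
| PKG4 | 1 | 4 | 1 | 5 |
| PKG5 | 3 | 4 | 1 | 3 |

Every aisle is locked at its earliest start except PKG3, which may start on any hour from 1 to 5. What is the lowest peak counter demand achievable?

12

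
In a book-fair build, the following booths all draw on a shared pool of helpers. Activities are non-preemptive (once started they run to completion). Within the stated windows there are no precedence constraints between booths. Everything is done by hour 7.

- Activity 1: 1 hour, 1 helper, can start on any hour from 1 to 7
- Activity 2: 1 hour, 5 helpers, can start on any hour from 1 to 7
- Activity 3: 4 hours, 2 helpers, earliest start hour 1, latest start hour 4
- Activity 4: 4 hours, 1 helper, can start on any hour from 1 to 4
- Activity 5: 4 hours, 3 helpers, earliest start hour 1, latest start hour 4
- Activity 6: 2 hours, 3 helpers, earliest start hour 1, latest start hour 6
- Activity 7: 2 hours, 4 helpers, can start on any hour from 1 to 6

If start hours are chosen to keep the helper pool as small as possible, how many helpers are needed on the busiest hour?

7

Early-start (Activity 1@1, Activity 2@1, Activity 3@1, Activity 4@1, Activity 5@1, Activity 6@1, Activity 7@1) gives peak 19: h1:19  h2:13  h3:6  h4:6  h5:0  h6:0  h7:0.
Shift Activity 3→2, Activity 5→2, Activity 6→6, Activity 7→6.
Schedule Activity 1@1, Activity 2@1, Activity 3@2, Activity 4@1, Activity 5@2, Activity 6@6, Activity 7@6: h1:7  h2:6  h3:6  h4:6  h5:5  h6:7  h7:7 — peak 7.
Total helper-hours = 44 over 7 hours ⇒ peak ≥ ⌈44/7⌉ = 7, so 7 is optimal.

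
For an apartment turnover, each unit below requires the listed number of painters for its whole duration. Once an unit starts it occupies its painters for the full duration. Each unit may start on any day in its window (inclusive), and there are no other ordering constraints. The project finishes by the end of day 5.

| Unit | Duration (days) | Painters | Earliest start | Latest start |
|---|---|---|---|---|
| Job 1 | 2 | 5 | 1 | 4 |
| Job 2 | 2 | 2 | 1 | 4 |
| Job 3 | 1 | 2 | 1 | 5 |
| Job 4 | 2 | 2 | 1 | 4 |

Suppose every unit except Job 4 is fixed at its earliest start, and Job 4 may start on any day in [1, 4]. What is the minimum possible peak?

Job 4@1: d1:11  d2:9  d3:0  d4:0  d5:0 → peak 11
Job 4@2: d1:9  d2:9  d3:2  d4:0  d5:0 → peak 9
Job 4@3: d1:9  d2:7  d3:2  d4:2  d5:0 → peak 9
Job 4@4: d1:9  d2:7  d3:0  d4:2  d5:2 → peak 9
Best is Job 4@2, peak 9.

9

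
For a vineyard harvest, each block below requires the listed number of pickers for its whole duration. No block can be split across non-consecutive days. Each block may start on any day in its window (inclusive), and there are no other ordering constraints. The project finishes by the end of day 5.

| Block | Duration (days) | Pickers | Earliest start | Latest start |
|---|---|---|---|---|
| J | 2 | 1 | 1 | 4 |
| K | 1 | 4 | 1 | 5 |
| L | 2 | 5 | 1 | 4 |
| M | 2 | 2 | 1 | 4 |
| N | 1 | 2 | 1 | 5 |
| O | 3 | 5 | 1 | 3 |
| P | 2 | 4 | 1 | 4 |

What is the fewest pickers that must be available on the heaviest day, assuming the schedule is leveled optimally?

Early-start (J@1, K@1, L@1, M@1, N@1, O@1, P@1) gives peak 23: d1:23  d2:17  d3:5  d4:0  d5:0.
Shift M→2, N→2, O→3, P→4.
Schedule J@1, K@1, L@1, M@2, N@2, O@3, P@4: d1:10  d2:10  d3:7  d4:9  d5:9 — peak 10.

10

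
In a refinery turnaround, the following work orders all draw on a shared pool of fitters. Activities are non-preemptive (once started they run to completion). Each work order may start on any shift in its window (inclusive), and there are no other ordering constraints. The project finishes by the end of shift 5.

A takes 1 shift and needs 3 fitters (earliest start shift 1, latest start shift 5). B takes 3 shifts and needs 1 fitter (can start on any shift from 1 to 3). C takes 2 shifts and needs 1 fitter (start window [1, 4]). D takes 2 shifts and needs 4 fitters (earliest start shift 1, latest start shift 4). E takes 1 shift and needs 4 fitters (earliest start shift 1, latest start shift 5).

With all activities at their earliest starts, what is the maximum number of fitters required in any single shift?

13

Early-start schedule: A@1, B@1, C@1, D@1, E@1.
Load per shift: shift 1: 13, shift 2: 6, shift 3: 1, shift 4: 0, shift 5: 0.
Peak is 13.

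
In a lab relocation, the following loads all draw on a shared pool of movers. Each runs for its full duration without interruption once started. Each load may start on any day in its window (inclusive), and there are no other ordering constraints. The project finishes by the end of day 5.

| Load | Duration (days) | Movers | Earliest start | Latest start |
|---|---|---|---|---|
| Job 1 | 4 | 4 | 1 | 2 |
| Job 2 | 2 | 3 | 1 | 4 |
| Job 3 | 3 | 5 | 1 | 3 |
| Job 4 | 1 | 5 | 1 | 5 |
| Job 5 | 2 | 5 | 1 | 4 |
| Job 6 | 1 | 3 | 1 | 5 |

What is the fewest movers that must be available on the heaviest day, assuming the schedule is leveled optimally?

12

Early-start (Job 1@1, Job 2@1, Job 3@1, Job 4@1, Job 5@1, Job 6@1) gives peak 25: d1:25  d2:17  d3:9  d4:4  d5:0.
Shift Job 4→5, Job 5→4, Job 6→3.
Schedule Job 1@1, Job 2@1, Job 3@1, Job 4@5, Job 5@4, Job 6@3: d1:12  d2:12  d3:12  d4:9  d5:10 — peak 12.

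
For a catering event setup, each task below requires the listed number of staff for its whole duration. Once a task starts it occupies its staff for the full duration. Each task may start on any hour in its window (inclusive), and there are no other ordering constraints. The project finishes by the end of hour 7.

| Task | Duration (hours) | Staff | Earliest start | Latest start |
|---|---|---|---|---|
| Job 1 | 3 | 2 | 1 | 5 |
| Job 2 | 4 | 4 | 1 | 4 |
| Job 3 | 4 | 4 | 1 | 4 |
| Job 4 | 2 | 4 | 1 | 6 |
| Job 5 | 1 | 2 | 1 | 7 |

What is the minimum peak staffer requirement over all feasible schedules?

Early-start (Job 1@1, Job 2@1, Job 3@1, Job 4@1, Job 5@1) gives peak 16: h1:16  h2:14  h3:10  h4:8  h5:0  h6:0  h7:0.
Shift Job 3→4, Job 4→5.
Schedule Job 1@1, Job 2@1, Job 3@4, Job 4@5, Job 5@1: h1:8  h2:6  h3:6  h4:8  h5:8  h6:8  h7:4 — peak 8.

8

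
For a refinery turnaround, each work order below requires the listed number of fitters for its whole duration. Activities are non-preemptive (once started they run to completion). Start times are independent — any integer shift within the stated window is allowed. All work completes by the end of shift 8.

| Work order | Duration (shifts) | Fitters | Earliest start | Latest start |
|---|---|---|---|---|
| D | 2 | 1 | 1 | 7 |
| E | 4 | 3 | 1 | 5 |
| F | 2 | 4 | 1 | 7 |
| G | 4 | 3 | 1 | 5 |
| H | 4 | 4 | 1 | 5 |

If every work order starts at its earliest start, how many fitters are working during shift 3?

10

At early start, shift 3 has: E, G, H.
Demand: 3 + 3 + 4 = 10.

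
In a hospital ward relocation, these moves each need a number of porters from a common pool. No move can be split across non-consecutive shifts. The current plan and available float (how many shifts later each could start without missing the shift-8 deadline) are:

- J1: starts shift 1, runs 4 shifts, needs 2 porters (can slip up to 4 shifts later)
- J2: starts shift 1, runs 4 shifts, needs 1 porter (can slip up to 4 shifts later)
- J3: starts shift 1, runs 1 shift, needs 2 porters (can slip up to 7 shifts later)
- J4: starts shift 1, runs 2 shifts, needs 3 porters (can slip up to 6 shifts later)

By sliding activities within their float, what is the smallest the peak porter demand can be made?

Early-start (J1@1, J2@1, J3@1, J4@1) gives peak 8: s1:8  s2:6  s3:3  s4:3  s5:0  s6:0  s7:0  s8:0.
Shift J3→5, J4→6.
Schedule J1@1, J2@1, J3@5, J4@6: s1:3  s2:3  s3:3  s4:3  s5:2  s6:3  s7:3  s8:0 — peak 3.
Total porter-shifts = 20 over 8 shifts ⇒ peak ≥ ⌈20/8⌉ = 3, so 3 is optimal.

3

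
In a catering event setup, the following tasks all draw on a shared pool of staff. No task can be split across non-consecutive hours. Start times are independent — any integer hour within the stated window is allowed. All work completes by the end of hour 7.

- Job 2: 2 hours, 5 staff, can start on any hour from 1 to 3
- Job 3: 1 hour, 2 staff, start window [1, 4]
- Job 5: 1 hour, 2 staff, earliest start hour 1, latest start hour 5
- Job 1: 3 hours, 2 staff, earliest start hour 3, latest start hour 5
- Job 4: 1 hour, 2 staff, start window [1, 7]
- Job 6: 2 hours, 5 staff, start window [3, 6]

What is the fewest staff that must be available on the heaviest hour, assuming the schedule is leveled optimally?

5

Early-start (Job 2@1, Job 3@1, Job 5@1, Job 1@3, Job 4@1, Job 6@3) gives peak 11: h1:11  h2:5  h3:7  h4:7  h5:2  h6:0  h7:0.
Shift Job 3→3, Job 5→4, Job 4→5, Job 6→6.
Schedule Job 2@1, Job 3@3, Job 5@4, Job 1@3, Job 4@5, Job 6@6: h1:5  h2:5  h3:4  h4:4  h5:4  h6:5  h7:5 — peak 5.
Total staffer-hours = 32 over 7 hours ⇒ peak ≥ ⌈32/7⌉ = 5, so 5 is optimal.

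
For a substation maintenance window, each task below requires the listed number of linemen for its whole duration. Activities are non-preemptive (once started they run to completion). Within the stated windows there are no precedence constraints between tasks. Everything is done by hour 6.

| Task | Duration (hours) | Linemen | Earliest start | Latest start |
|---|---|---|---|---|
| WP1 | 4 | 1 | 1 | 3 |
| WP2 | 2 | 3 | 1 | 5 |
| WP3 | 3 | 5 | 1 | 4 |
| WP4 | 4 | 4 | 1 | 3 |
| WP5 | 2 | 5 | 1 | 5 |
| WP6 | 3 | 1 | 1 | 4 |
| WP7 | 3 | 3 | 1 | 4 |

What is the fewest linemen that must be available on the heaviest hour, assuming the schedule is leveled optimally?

11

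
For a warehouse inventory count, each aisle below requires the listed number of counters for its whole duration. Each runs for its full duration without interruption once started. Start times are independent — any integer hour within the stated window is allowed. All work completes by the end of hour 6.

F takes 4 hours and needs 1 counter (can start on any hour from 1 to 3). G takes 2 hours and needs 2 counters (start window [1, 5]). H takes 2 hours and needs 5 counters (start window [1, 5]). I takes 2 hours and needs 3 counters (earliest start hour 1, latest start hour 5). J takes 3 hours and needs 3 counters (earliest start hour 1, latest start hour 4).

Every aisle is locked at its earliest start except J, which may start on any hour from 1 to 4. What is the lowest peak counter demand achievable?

J@1: h1:14  h2:14  h3:4  h4:1  h5:0  h6:0 → peak 14
J@2: h1:11  h2:14  h3:4  h4:4  h5:0  h6:0 → peak 14
J@3: h1:11  h2:11  h3:4  h4:4  h5:3  h6:0 → peak 11
J@4: h1:11  h2:11  h3:1  h4:4  h5:3  h6:3 → peak 11
Best is J@3, peak 11.

11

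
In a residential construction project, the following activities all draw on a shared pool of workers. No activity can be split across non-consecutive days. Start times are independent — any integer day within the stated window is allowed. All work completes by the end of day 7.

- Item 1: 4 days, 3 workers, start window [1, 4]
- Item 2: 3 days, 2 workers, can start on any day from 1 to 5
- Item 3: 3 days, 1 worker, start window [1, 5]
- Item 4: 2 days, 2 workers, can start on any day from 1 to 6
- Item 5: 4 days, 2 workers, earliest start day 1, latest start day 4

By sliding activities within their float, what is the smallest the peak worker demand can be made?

5

Early-start (Item 1@1, Item 2@1, Item 3@1, Item 4@1, Item 5@1) gives peak 10: d1:10  d2:10  d3:8  d4:5  d5:0  d6:0  d7:0.
Shift Item 3→5, Item 4→5, Item 5→4.
Schedule Item 1@1, Item 2@1, Item 3@5, Item 4@5, Item 5@4: d1:5  d2:5  d3:5  d4:5  d5:5  d6:5  d7:3 — peak 5.
Total worker-days = 33 over 7 days ⇒ peak ≥ ⌈33/7⌉ = 5, so 5 is optimal.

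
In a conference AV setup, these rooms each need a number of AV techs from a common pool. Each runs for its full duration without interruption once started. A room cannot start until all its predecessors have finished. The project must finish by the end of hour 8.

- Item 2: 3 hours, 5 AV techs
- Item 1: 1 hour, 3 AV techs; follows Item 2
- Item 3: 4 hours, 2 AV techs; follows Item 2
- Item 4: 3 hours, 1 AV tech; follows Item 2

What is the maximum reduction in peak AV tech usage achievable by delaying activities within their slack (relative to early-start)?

1

Early-start peak: h1:5  h2:5  h3:5  h4:6  h5:3  h6:3  h7:2  h8:0 ⇒ 6.
Leveled (Item 2@1, Item 1@4, Item 3@4, Item 4@5): h1:5  h2:5  h3:5  h4:5  h5:3  h6:3  h7:3  h8:0 ⇒ 5.
Reduction 6 − 5 = 1.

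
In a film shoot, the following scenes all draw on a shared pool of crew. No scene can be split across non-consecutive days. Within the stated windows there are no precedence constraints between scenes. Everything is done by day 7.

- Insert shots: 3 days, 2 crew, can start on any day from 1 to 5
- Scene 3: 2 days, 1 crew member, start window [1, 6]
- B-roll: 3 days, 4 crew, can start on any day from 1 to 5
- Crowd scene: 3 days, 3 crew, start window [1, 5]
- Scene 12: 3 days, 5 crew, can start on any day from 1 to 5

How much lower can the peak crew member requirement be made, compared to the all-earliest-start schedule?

7

Early-start peak: d1:15  d2:15  d3:14  d4:0  d5:0  d6:0  d7:0 ⇒ 15.
Leveled (Insert shots@1, Scene 3@1, B-roll@1, Crowd scene@4, Scene 12@4): d1:7  d2:7  d3:6  d4:8  d5:8  d6:8  d7:0 ⇒ 8.
Reduction 15 − 8 = 7.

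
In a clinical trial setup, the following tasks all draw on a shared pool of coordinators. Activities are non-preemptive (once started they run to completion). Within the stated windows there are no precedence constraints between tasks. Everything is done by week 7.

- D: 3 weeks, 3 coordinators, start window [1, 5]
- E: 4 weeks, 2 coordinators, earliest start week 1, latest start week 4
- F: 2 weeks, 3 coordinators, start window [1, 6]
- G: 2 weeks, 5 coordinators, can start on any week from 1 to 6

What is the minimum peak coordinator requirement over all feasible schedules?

5

Early-start (D@1, E@1, F@1, G@1) gives peak 13: w1:13  w2:13  w3:5  w4:2  w5:0  w6:0  w7:0.
Shift F→4, G→6.
Schedule D@1, E@1, F@4, G@6: w1:5  w2:5  w3:5  w4:5  w5:3  w6:5  w7:5 — peak 5.
Total coordinator-weeks = 33 over 7 weeks ⇒ peak ≥ ⌈33/7⌉ = 5, so 5 is optimal.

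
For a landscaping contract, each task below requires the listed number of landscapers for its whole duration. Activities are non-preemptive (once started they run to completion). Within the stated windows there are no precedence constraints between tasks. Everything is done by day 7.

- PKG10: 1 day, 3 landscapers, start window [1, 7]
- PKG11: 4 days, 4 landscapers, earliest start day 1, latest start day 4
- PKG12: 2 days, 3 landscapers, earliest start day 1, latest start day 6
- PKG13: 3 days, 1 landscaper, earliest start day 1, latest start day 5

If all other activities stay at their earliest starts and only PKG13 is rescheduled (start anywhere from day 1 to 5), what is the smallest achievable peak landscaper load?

PKG13@1: d1:11  d2:8  d3:5  d4:4  d5:0  d6:0  d7:0 → peak 11
PKG13@2: d1:10  d2:8  d3:5  d4:5  d5:0  d6:0  d7:0 → peak 10
PKG13@3: d1:10  d2:7  d3:5  d4:5  d5:1  d6:0  d7:0 → peak 10
PKG13@4: d1:10  d2:7  d3:4  d4:5  d5:1  d6:1  d7:0 → peak 10
PKG13@5: d1:10  d2:7  d3:4  d4:4  d5:1  d6:1  d7:1 → peak 10
Best is PKG13@2, peak 10.

10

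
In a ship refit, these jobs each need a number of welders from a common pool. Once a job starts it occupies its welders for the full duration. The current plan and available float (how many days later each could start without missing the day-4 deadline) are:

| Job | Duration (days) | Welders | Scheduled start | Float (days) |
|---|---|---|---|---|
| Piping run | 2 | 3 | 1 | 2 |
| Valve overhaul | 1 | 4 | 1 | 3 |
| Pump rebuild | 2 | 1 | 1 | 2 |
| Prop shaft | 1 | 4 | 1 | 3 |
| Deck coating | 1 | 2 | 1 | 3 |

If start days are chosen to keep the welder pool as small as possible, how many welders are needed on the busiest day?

5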